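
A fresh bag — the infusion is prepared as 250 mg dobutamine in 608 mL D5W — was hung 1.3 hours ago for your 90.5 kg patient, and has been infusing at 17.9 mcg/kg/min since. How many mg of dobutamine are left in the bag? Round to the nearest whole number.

Dose = 17.9 mcg/kg/min × 90.5 kg = 1619.95 mcg/min
1619.95 mcg/min × 60 min/hr = 97197 mcg/hr
Concentration = 250 mg ÷ 608 mL = 0.4111842 mg/mL = 411.1842 mcg/mL
Rate = 97197 mcg/hr ÷ 411.1842 mcg/mL = 236.3831 mL/hr
Volume infused = 236.3831 mL/hr × 1.3 hr = 307.298 mL
Volume remaining = 608 − 307.298 = 300.702 mL
Drug remaining = 300.702 mL × 411.1842 mcg/mL = 123643.9 mcg = 123.6439 mg

124 mg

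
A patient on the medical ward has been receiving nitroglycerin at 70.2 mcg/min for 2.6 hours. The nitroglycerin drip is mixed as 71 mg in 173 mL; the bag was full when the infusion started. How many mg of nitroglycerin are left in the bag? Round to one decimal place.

70.2 mcg/min × 60 min/hr = 4212 mcg/hr
Concentration = 71 mg ÷ 173 mL = 0.4104046 mg/mL = 410.4046 mcg/mL
Rate = 4212 mcg/hr ÷ 410.4046 mcg/mL = 10.26304 mL/hr
Volume infused = 10.26304 mL/hr × 2.6 hr = 26.68391 mL
Volume remaining = 173 − 26.68391 = 146.3161 mL
Drug remaining = 146.3161 mL × 410.4046 mcg/mL = 60048.8 mcg = 60.0488 mg

60.0 mg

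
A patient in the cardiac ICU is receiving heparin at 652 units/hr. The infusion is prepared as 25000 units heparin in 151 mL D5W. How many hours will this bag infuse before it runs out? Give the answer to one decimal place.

38.3 hours

Concentration = 25000 units ÷ 151 mL = 165.5629 units/mL
Rate = 652 units/hr ÷ 165.5629 units/mL = 3.93808 mL/hr
Duration = 151 mL ÷ 3.93808 mL/hr = 38.34356 hr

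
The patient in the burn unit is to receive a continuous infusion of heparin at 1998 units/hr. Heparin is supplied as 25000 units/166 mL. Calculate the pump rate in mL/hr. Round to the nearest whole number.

13 mL/hr

Concentration = 25000 units ÷ 166 mL = 150.6024 units/mL
Rate = 1998 units/hr ÷ 150.6024 units/mL = 13.26672 mL/hr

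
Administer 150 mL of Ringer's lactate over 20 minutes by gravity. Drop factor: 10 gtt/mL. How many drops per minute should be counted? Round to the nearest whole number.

150 mL ÷ (20 min) = 7.5 mL/min
7.5 mL/min × 10 gtt/mL = 75 gtt/min

75 gtt/min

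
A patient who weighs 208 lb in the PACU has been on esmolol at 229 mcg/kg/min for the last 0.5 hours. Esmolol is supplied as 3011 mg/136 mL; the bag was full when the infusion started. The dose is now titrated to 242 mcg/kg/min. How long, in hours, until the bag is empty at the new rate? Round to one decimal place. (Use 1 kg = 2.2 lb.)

1.7 hours

Initial rate:
Weight = 208 lb ÷ 2.2 lb/kg = 94.54545 kg
Dose = 229 mcg/kg/min × 94.54545 kg = 21650.91 mcg/min
21650.91 mcg/min × 60 min/hr = 1299055 mcg/hr
Concentration = 3011 mg ÷ 136 mL = 22.13971 mg/mL = 22139.71 mcg/mL
Rate = 1299055 mcg/hr ÷ 22139.71 mcg/mL = 58.67533 mL/hr
Volume infused so far = 58.67533 mL/hr × 0.5 hr = 29.33766 mL
Volume remaining = 136 − 29.33766 = 106.6623 mL
New rate:
Dose = 242 mcg/kg/min × 94.54545 kg = 22880 mcg/min
22880 mcg/min × 60 min/hr = 1372800 mcg/hr
Rate = 1372800 mcg/hr ÷ 22139.71 mcg/mL = 62.00624 mL/hr
Time remaining = 106.6623 mL ÷ 62.00624 mL/hr = 1.720187 hr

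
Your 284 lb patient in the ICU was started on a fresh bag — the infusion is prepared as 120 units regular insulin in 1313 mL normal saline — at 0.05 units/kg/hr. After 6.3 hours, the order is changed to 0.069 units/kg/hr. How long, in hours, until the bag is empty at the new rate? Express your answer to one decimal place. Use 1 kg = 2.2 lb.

Initial rate:
Weight = 284 lb ÷ 2.2 lb/kg = 129.0909 kg
Dose = 0.05 units/kg/hr × 129.0909 kg = 6.454545 units/hr
Concentration = 120 units ÷ 1313 mL = 0.09139375 units/mL
Rate = 6.454545 units/hr ÷ 0.09139375 units/mL = 70.62348 mL/hr
Volume infused so far = 70.62348 mL/hr × 6.3 hr = 444.928 mL
Volume remaining = 1313 − 444.928 = 868.072 mL
New rate:
Dose = 0.069 units/kg/hr × 129.0909 kg = 8.907273 units/hr
Rate = 8.907273 units/hr ÷ 0.09139375 units/mL = 97.46041 mL/hr
Time remaining = 868.072 mL ÷ 97.46041 mL/hr = 8.90692 hr

8.9 hours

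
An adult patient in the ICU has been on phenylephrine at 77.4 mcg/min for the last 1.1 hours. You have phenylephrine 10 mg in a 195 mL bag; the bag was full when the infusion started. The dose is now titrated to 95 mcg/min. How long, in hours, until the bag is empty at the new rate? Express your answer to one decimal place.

Initial rate:
77.4 mcg/min × 60 min/hr = 4644 mcg/hr
Concentration = 10 mg ÷ 195 mL = 0.05128205 mg/mL = 51.28205 mcg/mL
Rate = 4644 mcg/hr ÷ 51.28205 mcg/mL = 90.558 mL/hr
Volume infused so far = 90.558 mL/hr × 1.1 hr = 99.6138 mL
Volume remaining = 195 − 99.6138 = 95.3862 mL
New rate:
95 mcg/min × 60 min/hr = 5700 mcg/hr
Rate = 5700 mcg/hr ÷ 51.28205 mcg/mL = 111.15 mL/hr
Time remaining = 95.3862 mL ÷ 111.15 mL/hr = 0.8581754 hr

0.9 hours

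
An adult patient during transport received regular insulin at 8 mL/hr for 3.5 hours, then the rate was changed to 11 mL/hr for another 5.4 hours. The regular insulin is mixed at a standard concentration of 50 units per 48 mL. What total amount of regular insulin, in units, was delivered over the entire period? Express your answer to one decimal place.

Concentration = 50 units ÷ 48 mL = 1.041667 units/mL
Stage 1: 8 mL/hr × 3.5 hr = 28 mL → 28 mL × 1.041667 units/mL = 29.16667 units
Stage 2: 11 mL/hr × 5.4 hr = 59.4 mL → 59.4 mL × 1.041667 units/mL = 61.875 units
Total = 29.16667 + 61.875 = 91.04167 units

91.0 units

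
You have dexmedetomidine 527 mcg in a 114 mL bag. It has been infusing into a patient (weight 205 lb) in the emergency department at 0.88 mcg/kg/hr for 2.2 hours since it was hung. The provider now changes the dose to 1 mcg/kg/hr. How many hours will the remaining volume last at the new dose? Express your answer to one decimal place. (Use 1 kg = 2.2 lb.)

3.7 hours

Initial rate:
Weight = 205 lb ÷ 2.2 lb/kg = 93.18182 kg
Dose = 0.88 mcg/kg/hr × 93.18182 kg = 82 mcg/hr
Concentration = 527 mcg ÷ 114 mL = 4.622807 mcg/mL
Rate = 82 mcg/hr ÷ 4.622807 mcg/mL = 17.73814 mL/hr
Volume infused so far = 17.73814 mL/hr × 2.2 hr = 39.02391 mL
Volume remaining = 114 − 39.02391 = 74.97609 mL
New rate:
Dose = 1 mcg/kg/hr × 93.18182 kg = 93.18182 mcg/hr
Rate = 93.18182 mcg/hr ÷ 4.622807 mcg/mL = 20.15698 mL/hr
Time remaining = 74.97609 mL ÷ 20.15698 mL/hr = 3.71961 hr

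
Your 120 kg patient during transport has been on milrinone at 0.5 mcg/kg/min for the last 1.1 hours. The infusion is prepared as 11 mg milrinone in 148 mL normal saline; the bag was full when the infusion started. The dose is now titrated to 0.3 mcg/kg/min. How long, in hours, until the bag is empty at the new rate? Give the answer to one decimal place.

Initial rate:
Dose = 0.5 mcg/kg/min × 120 kg = 60 mcg/min
60 mcg/min × 60 min/hr = 3600 mcg/hr
Concentration = 11 mg ÷ 148 mL = 0.07432432 mg/mL = 74.32432 mcg/mL
Rate = 3600 mcg/hr ÷ 74.32432 mcg/mL = 48.43636 mL/hr
Volume infused so far = 48.43636 mL/hr × 1.1 hr = 53.28 mL
Volume remaining = 148 − 53.28 = 94.72 mL
New rate:
Dose = 0.3 mcg/kg/min × 120 kg = 36 mcg/min
36 mcg/min × 60 min/hr = 2160 mcg/hr
Rate = 2160 mcg/hr ÷ 74.32432 mcg/mL = 29.06182 mL/hr
Time remaining = 94.72 mL ÷ 29.06182 mL/hr = 3.259259 hr

3.3 hours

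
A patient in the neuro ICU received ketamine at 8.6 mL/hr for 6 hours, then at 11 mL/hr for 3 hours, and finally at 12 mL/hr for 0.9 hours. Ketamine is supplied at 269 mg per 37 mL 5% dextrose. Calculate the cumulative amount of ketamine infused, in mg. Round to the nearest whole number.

694 mg

Concentration = 269 mg ÷ 37 mL = 7.27027 mg/mL
Stage 1: 8.6 mL/hr × 6 hr = 51.6 mL → 51.6 mL × 7.27027 mg/mL = 375.1459 mg
Stage 2: 11 mL/hr × 3 hr = 33 mL → 33 mL × 7.27027 mg/mL = 239.9189 mg
Stage 3: 12 mL/hr × 0.9 hr = 10.8 mL → 10.8 mL × 7.27027 mg/mL = 78.51892 mg
Total = 375.1459 + 239.9189 + 78.51892 = 693.5838 mg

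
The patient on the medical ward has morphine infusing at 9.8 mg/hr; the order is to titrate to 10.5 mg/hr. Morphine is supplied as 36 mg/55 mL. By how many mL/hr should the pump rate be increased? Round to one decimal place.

1.1 mL/hr

At the current dose:
Concentration = 36 mg ÷ 55 mL = 0.6545455 mg/mL
Rate = 9.8 mg/hr ÷ 0.6545455 mg/mL = 14.97222 mL/hr
At the new dose:
Rate = 10.5 mg/hr ÷ 0.6545455 mg/mL = 16.04167 mL/hr
Change = 16.04167 − 14.97222 = 1.069444 mL/hr → 1.069444 mL/hr increase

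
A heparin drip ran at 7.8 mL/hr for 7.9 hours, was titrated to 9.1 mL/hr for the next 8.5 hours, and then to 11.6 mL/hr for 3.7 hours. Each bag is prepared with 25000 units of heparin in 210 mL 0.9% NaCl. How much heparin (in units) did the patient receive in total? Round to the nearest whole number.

Concentration = 25000 units ÷ 210 mL = 119.0476 units/mL
Stage 1: 7.8 mL/hr × 7.9 hr = 61.62 mL → 61.62 mL × 119.0476 units/mL = 7335.714 units
Stage 2: 9.1 mL/hr × 8.5 hr = 77.35 mL → 77.35 mL × 119.0476 units/mL = 9208.333 units
Stage 3: 11.6 mL/hr × 3.7 hr = 42.92 mL → 42.92 mL × 119.0476 units/mL = 5109.524 units
Total = 7335.714 + 9208.333 + 5109.524 = 21653.57 units

21654 units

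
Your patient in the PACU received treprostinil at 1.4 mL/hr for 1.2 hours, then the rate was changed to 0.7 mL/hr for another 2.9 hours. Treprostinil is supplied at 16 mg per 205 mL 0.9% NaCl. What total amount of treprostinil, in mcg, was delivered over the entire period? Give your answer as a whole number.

290 mcg

Concentration = 16 mg ÷ 205 mL = 0.07804878 mg/mL
Stage 1: 1.4 mL/hr × 1.2 hr = 1.68 mL → 1.68 mL × 0.07804878 mg/mL = 0.131122 mg
Stage 2: 0.7 mL/hr × 2.9 hr = 2.03 mL → 2.03 mL × 0.07804878 mg/mL = 0.158439 mg
Total = 0.131122 + 0.158439 = 0.289561 mg = 289.561 mcg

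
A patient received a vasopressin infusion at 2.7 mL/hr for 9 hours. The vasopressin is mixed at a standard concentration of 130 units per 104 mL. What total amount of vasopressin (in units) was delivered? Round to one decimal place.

Concentration = 130 units ÷ 104 mL = 1.25 units/mL
Drug rate = 2.7 mL/hr × 1.25 units/mL = 3.375 units/hr
Total = 3.375 units/hr × 9 hr = 30.375 units

30.4 units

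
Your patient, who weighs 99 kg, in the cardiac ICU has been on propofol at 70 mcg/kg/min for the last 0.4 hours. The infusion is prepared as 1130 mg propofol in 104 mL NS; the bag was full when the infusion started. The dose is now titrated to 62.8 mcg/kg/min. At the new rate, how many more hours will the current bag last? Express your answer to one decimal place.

2.6 hours

Initial rate:
Dose = 70 mcg/kg/min × 99 kg = 6930 mcg/min
6930 mcg/min × 60 min/hr = 415800 mcg/hr
Concentration = 1130 mg ÷ 104 mL = 10.86538 mg/mL = 10865.38 mcg/mL
Rate = 415800 mcg/hr ÷ 10865.38 mcg/mL = 38.26832 mL/hr
Volume infused so far = 38.26832 mL/hr × 0.4 hr = 15.30733 mL
Volume remaining = 104 − 15.30733 = 88.69267 mL
New rate:
Dose = 62.8 mcg/kg/min × 99 kg = 6217.2 mcg/min
6217.2 mcg/min × 60 min/hr = 373032 mcg/hr
Rate = 373032 mcg/hr ÷ 10865.38 mcg/mL = 34.33215 mL/hr
Time remaining = 88.69267 mL ÷ 34.33215 mL/hr = 2.583371 hr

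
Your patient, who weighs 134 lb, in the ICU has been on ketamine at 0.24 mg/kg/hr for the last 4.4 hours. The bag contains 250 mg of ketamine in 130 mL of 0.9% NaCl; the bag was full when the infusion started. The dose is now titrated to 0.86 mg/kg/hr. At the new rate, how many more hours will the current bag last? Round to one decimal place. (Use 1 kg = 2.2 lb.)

3.5 hours

Initial rate:
Weight = 134 lb ÷ 2.2 lb/kg = 60.90909 kg
Dose = 0.24 mg/kg/hr × 60.90909 kg = 14.61818 mg/hr
Concentration = 250 mg ÷ 130 mL = 1.923077 mg/mL
Rate = 14.61818 mg/hr ÷ 1.923077 mg/mL = 7.601455 mL/hr
Volume infused so far = 7.601455 mL/hr × 4.4 hr = 33.4464 mL
Volume remaining = 130 − 33.4464 = 96.5536 mL
New rate:
Dose = 0.86 mg/kg/hr × 60.90909 kg = 52.38182 mg/hr
Rate = 52.38182 mg/hr ÷ 1.923077 mg/mL = 27.23855 mL/hr
Time remaining = 96.5536 mL ÷ 27.23855 mL/hr = 3.544741 hr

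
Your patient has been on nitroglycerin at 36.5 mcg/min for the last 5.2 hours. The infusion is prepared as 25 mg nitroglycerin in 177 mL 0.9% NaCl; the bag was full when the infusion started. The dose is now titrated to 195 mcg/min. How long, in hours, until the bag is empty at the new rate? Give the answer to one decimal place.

Initial rate:
36.5 mcg/min × 60 min/hr = 2190 mcg/hr
Concentration = 25 mg ÷ 177 mL = 0.1412429 mg/mL = 141.2429 mcg/mL
Rate = 2190 mcg/hr ÷ 141.2429 mcg/mL = 15.5052 mL/hr
Volume infused so far = 15.5052 mL/hr × 5.2 hr = 80.62704 mL
Volume remaining = 177 − 80.62704 = 96.37296 mL
New rate:
195 mcg/min × 60 min/hr = 11700 mcg/hr
Rate = 11700 mcg/hr ÷ 141.2429 mcg/mL = 82.836 mL/hr
Time remaining = 96.37296 mL ÷ 82.836 mL/hr = 1.163419 hr

1.2 hours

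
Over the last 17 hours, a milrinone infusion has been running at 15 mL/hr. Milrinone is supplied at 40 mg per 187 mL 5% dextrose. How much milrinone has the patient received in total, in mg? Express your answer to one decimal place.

Concentration = 40 mg ÷ 187 mL = 0.2139037 mg/mL = 213.9037 mcg/mL
Drug rate = 15 mL/hr × 213.9037 mcg/mL = 3208.556 mcg/hr
Total = 3208.556 mcg/hr × 17 hr = 54545.45 mcg = 54.54545 mg

54.5 mg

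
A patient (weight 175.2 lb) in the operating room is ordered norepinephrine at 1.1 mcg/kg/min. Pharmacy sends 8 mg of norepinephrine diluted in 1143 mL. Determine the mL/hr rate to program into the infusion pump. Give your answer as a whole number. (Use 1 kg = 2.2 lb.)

751 mL/hr

Weight = 175.2 lb ÷ 2.2 lb/kg = 79.63636 kg
Dose = 1.1 mcg/kg/min × 79.63636 kg = 87.6 mcg/min
87.6 mcg/min × 60 min/hr = 5256 mcg/hr
Concentration = 8 mg ÷ 1143 mL = 0.006999125 mg/mL = 6.999125 mcg/mL
Rate = 5256 mcg/hr ÷ 6.999125 mcg/mL = 750.951 mL/hr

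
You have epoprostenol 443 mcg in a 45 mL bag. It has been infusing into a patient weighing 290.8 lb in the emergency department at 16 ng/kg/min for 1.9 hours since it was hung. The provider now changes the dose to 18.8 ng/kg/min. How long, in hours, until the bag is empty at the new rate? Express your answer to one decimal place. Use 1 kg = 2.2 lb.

Initial rate:
Weight = 290.8 lb ÷ 2.2 lb/kg = 132.1818 kg
Dose = 16 ng/kg/min × 132.1818 kg = 2114.909 ng/min
2114.909 ng/min × 60 min/hr = 126894.5 ng/hr
Concentration = 443 mcg ÷ 45 mL = 9.844444 mcg/mL = 9844.444 ng/mL
Rate = 126894.5 ng/hr ÷ 9844.444 ng/mL = 12.88997 mL/hr
Volume infused so far = 12.88997 mL/hr × 1.9 hr = 24.49093 mL
Volume remaining = 45 − 24.49093 = 20.50907 mL
New rate:
Dose = 18.8 ng/kg/min × 132.1818 kg = 2485.018 ng/min
2485.018 ng/min × 60 min/hr = 149101.1 ng/hr
Rate = 149101.1 ng/hr ÷ 9844.444 ng/mL = 15.14571 mL/hr
Time remaining = 20.50907 mL ÷ 15.14571 mL/hr = 1.354117 hr

1.4 hours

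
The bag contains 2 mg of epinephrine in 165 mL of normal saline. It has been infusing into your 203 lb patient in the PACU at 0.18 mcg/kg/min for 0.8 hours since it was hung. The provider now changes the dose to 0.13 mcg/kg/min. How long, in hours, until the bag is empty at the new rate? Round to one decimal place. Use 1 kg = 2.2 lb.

1.7 hours

Initial rate:
Weight = 203 lb ÷ 2.2 lb/kg = 92.27273 kg
Dose = 0.18 mcg/kg/min × 92.27273 kg = 16.60909 mcg/min
16.60909 mcg/min × 60 min/hr = 996.5455 mcg/hr
Concentration = 2 mg ÷ 165 mL = 0.01212121 mg/mL = 12.12121 mcg/mL
Rate = 996.5455 mcg/hr ÷ 12.12121 mcg/mL = 82.215 mL/hr
Volume infused so far = 82.215 mL/hr × 0.8 hr = 65.772 mL
Volume remaining = 165 − 65.772 = 99.228 mL
New rate:
Dose = 0.13 mcg/kg/min × 92.27273 kg = 11.99545 mcg/min
11.99545 mcg/min × 60 min/hr = 719.7273 mcg/hr
Rate = 719.7273 mcg/hr ÷ 12.12121 mcg/mL = 59.3775 mL/hr
Time remaining = 99.228 mL ÷ 59.3775 mL/hr = 1.671138 hr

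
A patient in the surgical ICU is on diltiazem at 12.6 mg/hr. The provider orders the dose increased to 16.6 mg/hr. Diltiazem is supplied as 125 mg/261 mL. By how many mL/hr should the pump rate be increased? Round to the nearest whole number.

At the current dose:
Concentration = 125 mg ÷ 261 mL = 0.4789272 mg/mL
Rate = 12.6 mg/hr ÷ 0.4789272 mg/mL = 26.3088 mL/hr
At the new dose:
Rate = 16.6 mg/hr ÷ 0.4789272 mg/mL = 34.6608 mL/hr
Change = 34.6608 − 26.3088 = 8.352 mL/hr → 8.352 mL/hr increase

8 mL/hr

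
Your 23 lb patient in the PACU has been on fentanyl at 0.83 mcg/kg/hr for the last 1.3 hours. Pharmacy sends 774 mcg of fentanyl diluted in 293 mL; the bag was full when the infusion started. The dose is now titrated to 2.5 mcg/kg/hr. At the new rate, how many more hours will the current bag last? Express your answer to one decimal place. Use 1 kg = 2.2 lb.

29.2 hours

Initial rate:
Weight = 23 lb ÷ 2.2 lb/kg = 10.45455 kg
Dose = 0.83 mcg/kg/hr × 10.45455 kg = 8.677273 mcg/hr
Concentration = 774 mcg ÷ 293 mL = 2.641638 mcg/mL
Rate = 8.677273 mcg/hr ÷ 2.641638 mcg/mL = 3.284807 mL/hr
Volume infused so far = 3.284807 mL/hr × 1.3 hr = 4.27025 mL
Volume remaining = 293 − 4.27025 = 288.7298 mL
New rate:
Dose = 2.5 mcg/kg/hr × 10.45455 kg = 26.13636 mcg/hr
Rate = 26.13636 mcg/hr ÷ 2.641638 mcg/mL = 9.893998 mL/hr
Time remaining = 288.7298 mL ÷ 9.893998 mL/hr = 29.18231 hr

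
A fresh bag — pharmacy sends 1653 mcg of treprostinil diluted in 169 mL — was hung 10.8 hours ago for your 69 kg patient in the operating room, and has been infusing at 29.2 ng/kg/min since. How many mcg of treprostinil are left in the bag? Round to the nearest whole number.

Dose = 29.2 ng/kg/min × 69 kg = 2014.8 ng/min
2014.8 ng/min × 60 min/hr = 120888 ng/hr
Concentration = 1653 mcg ÷ 169 mL = 9.781065 mcg/mL = 9781.065 ng/mL
Rate = 120888 ng/hr ÷ 9781.065 ng/mL = 12.35939 mL/hr
Volume infused = 12.35939 mL/hr × 10.8 hr = 133.4814 mL
Volume remaining = 169 − 133.4814 = 35.51859 mL
Drug remaining = 35.51859 mL × 9781.065 ng/mL = 347409.6 ng = 347.4096 mcg

347 mcg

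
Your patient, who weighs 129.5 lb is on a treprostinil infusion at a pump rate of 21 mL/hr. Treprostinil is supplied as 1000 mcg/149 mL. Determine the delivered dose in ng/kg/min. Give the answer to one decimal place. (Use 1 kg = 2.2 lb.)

39.9 ng/kg/min

Weight = 129.5 lb ÷ 2.2 lb/kg = 58.86364 kg
Concentration = 1000 mcg ÷ 149 mL = 6.711409 mcg/mL = 6711.409 ng/mL
Drug rate = 21 mL/hr × 6711.409 ng/mL = 140939.6 ng/hr
140939.6 ng/hr ÷ 60 min/hr = 2348.993 ng/min
2348.993 ng/min ÷ 58.86364 kg = 39.90568 ng/kg/min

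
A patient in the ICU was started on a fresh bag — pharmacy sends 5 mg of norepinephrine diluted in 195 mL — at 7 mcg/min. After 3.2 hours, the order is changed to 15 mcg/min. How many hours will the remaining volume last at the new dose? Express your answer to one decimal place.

4.1 hours

Initial rate:
7 mcg/min × 60 min/hr = 420 mcg/hr
Concentration = 5 mg ÷ 195 mL = 0.02564103 mg/mL = 25.64103 mcg/mL
Rate = 420 mcg/hr ÷ 25.64103 mcg/mL = 16.38 mL/hr
Volume infused so far = 16.38 mL/hr × 3.2 hr = 52.416 mL
Volume remaining = 195 − 52.416 = 142.584 mL
New rate:
15 mcg/min × 60 min/hr = 900 mcg/hr
Rate = 900 mcg/hr ÷ 25.64103 mcg/mL = 35.1 mL/hr
Time remaining = 142.584 mL ÷ 35.1 mL/hr = 4.062222 hr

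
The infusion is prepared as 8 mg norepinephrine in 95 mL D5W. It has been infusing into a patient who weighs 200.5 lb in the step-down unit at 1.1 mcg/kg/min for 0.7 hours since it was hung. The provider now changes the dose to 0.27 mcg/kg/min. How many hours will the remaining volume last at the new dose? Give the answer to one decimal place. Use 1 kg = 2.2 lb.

2.6 hours

Initial rate:
Weight = 200.5 lb ÷ 2.2 lb/kg = 91.13636 kg
Dose = 1.1 mcg/kg/min × 91.13636 kg = 100.25 mcg/min
100.25 mcg/min × 60 min/hr = 6015 mcg/hr
Concentration = 8 mg ÷ 95 mL = 0.08421053 mg/mL = 84.21053 mcg/mL
Rate = 6015 mcg/hr ÷ 84.21053 mcg/mL = 71.42812 mL/hr
Volume infused so far = 71.42812 mL/hr × 0.7 hr = 49.99969 mL
Volume remaining = 95 − 49.99969 = 45.00031 mL
New rate:
Dose = 0.27 mcg/kg/min × 91.13636 kg = 24.60682 mcg/min
24.60682 mcg/min × 60 min/hr = 1476.409 mcg/hr
Rate = 1476.409 mcg/hr ÷ 84.21053 mcg/mL = 17.53236 mL/hr
Time remaining = 45.00031 mL ÷ 17.53236 mL/hr = 2.566701 hr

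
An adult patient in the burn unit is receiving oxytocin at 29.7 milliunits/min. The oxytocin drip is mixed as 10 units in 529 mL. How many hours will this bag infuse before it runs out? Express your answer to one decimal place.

5.6 hours

29.7 milliunits/min × 60 min/hr = 1782 milliunits/hr
Concentration = 10 units ÷ 529 mL = 0.01890359 units/mL = 18.90359 milliunits/mL
Rate = 1782 milliunits/hr ÷ 18.90359 milliunits/mL = 94.2678 mL/hr
Duration = 529 mL ÷ 94.2678 mL/hr = 5.611672 hr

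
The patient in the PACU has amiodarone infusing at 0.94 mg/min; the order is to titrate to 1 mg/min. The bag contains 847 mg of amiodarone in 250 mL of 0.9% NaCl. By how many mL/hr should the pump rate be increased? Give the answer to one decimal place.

1.1 mL/hr

At the current dose:
0.94 mg/min × 60 min/hr = 56.4 mg/hr
Concentration = 847 mg ÷ 250 mL = 3.388 mg/mL
Rate = 56.4 mg/hr ÷ 3.388 mg/mL = 16.64699 mL/hr
At the new dose:
1 mg/min × 60 min/hr = 60 mg/hr
Rate = 60 mg/hr ÷ 3.388 mg/mL = 17.70956 mL/hr
Change = 17.70956 − 16.64699 = 1.062574 mL/hr → 1.062574 mL/hr increase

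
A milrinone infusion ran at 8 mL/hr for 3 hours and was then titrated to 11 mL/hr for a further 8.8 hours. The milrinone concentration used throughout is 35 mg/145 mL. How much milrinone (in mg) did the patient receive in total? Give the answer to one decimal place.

29.2 mg

Concentration = 35 mg ÷ 145 mL = 0.2413793 mg/mL
Stage 1: 8 mL/hr × 3 hr = 24 mL → 24 mL × 0.2413793 mg/mL = 5.793103 mg
Stage 2: 11 mL/hr × 8.8 hr = 96.8 mL → 96.8 mL × 0.2413793 mg/mL = 23.36552 mg
Total = 5.793103 + 23.36552 = 29.15862 mg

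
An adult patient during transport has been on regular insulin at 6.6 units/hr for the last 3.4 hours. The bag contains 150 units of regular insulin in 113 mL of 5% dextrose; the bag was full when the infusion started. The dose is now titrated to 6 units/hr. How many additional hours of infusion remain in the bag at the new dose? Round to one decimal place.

Initial rate:
Concentration = 150 units ÷ 113 mL = 1.327434 units/mL
Rate = 6.6 units/hr ÷ 1.327434 units/mL = 4.972 mL/hr
Volume infused so far = 4.972 mL/hr × 3.4 hr = 16.9048 mL
Volume remaining = 113 − 16.9048 = 96.0952 mL
New rate:
Rate = 6 units/hr ÷ 1.327434 units/mL = 4.52 mL/hr
Time remaining = 96.0952 mL ÷ 4.52 mL/hr = 21.26 hr

21.3 hours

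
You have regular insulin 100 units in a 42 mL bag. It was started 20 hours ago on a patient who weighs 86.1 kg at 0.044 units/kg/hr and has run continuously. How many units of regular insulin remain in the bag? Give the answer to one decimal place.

24.2 units

Dose = 0.044 units/kg/hr × 86.1 kg = 3.7884 units/hr
Concentration = 100 units ÷ 42 mL = 2.380952 units/mL
Rate = 3.7884 units/hr ÷ 2.380952 units/mL = 1.591128 mL/hr
Volume infused = 1.591128 mL/hr × 20 hr = 31.82256 mL
Volume remaining = 42 − 31.82256 = 10.17744 mL
Drug remaining = 10.17744 mL × 2.380952 units/mL = 24.232 units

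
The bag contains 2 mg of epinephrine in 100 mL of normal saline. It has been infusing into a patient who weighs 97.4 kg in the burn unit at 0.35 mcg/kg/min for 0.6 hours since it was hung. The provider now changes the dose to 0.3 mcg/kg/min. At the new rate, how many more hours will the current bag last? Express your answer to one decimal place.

Initial rate:
Dose = 0.35 mcg/kg/min × 97.4 kg = 34.09 mcg/min
34.09 mcg/min × 60 min/hr = 2045.4 mcg/hr
Concentration = 2 mg ÷ 100 mL = 0.02 mg/mL = 20 mcg/mL
Rate = 2045.4 mcg/hr ÷ 20 mcg/mL = 102.27 mL/hr
Volume infused so far = 102.27 mL/hr × 0.6 hr = 61.362 mL
Volume remaining = 100 − 61.362 = 38.638 mL
New rate:
Dose = 0.3 mcg/kg/min × 97.4 kg = 29.22 mcg/min
29.22 mcg/min × 60 min/hr = 1753.2 mcg/hr
Rate = 1753.2 mcg/hr ÷ 20 mcg/mL = 87.66 mL/hr
Time remaining = 38.638 mL ÷ 87.66 mL/hr = 0.4407712 hr

0.4 hours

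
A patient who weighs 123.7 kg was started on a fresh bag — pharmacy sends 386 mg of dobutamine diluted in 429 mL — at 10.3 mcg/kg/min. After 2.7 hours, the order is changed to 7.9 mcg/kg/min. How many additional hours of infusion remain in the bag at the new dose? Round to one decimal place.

3.1 hours

Initial rate:
Dose = 10.3 mcg/kg/min × 123.7 kg = 1274.11 mcg/min
1274.11 mcg/min × 60 min/hr = 76446.6 mcg/hr
Concentration = 386 mg ÷ 429 mL = 0.8997669 mg/mL = 899.7669 mcg/mL
Rate = 76446.6 mcg/hr ÷ 899.7669 mcg/mL = 84.96267 mL/hr
Volume infused so far = 84.96267 mL/hr × 2.7 hr = 229.3992 mL
Volume remaining = 429 − 229.3992 = 199.6008 mL
New rate:
Dose = 7.9 mcg/kg/min × 123.7 kg = 977.23 mcg/min
977.23 mcg/min × 60 min/hr = 58633.8 mcg/hr
Rate = 58633.8 mcg/hr ÷ 899.7669 mcg/mL = 65.16554 mL/hr
Time remaining = 199.6008 mL ÷ 65.16554 mL/hr = 3.06298 hr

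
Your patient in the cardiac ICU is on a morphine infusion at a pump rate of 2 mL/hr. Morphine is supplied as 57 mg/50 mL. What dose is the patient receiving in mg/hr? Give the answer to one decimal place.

2.3 mg/hr

Concentration = 57 mg ÷ 50 mL = 1.14 mg/mL
Drug rate = 2 mL/hr × 1.14 mg/mL = 2.28 mg/hr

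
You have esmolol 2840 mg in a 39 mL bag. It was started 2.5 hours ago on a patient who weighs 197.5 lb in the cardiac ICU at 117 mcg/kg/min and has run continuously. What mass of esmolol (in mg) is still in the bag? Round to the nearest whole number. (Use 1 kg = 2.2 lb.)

Weight = 197.5 lb ÷ 2.2 lb/kg = 89.77273 kg
Dose = 117 mcg/kg/min × 89.77273 kg = 10503.41 mcg/min
10503.41 mcg/min × 60 min/hr = 630204.5 mcg/hr
Concentration = 2840 mg ÷ 39 mL = 72.82051 mg/mL = 72820.51 mcg/mL
Rate = 630204.5 mcg/hr ÷ 72820.51 mcg/mL = 8.654217 mL/hr
Volume infused = 8.654217 mL/hr × 2.5 hr = 21.63554 mL
Volume remaining = 39 − 21.63554 = 17.36446 mL
Drug remaining = 17.36446 mL × 72820.51 mcg/mL = 1264489 mcg = 1264.489 mg

1264 mg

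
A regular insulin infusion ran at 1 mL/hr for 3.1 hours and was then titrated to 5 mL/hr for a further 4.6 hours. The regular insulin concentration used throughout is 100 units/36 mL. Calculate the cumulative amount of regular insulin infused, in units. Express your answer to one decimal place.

72.5 units

Concentration = 100 units ÷ 36 mL = 2.777778 units/mL
Stage 1: 1 mL/hr × 3.1 hr = 3.1 mL → 3.1 mL × 2.777778 units/mL = 8.611111 units
Stage 2: 5 mL/hr × 4.6 hr = 23 mL → 23 mL × 2.777778 units/mL = 63.88889 units
Total = 8.611111 + 63.88889 = 72.5 units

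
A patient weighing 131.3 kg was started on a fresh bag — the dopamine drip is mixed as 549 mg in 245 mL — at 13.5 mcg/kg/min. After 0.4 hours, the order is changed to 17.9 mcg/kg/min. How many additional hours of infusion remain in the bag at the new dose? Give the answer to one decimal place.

3.6 hours

Initial rate:
Dose = 13.5 mcg/kg/min × 131.3 kg = 1772.55 mcg/min
1772.55 mcg/min × 60 min/hr = 106353 mcg/hr
Concentration = 549 mg ÷ 245 mL = 2.240816 mg/mL = 2240.816 mcg/mL
Rate = 106353 mcg/hr ÷ 2240.816 mcg/mL = 47.46172 mL/hr
Volume infused so far = 47.46172 mL/hr × 0.4 hr = 18.98469 mL
Volume remaining = 245 − 18.98469 = 226.0153 mL
New rate:
Dose = 17.9 mcg/kg/min × 131.3 kg = 2350.27 mcg/min
2350.27 mcg/min × 60 min/hr = 141016.2 mcg/hr
Rate = 141016.2 mcg/hr ÷ 2240.816 mcg/mL = 62.93073 mL/hr
Time remaining = 226.0153 mL ÷ 62.93073 mL/hr = 3.591494 hr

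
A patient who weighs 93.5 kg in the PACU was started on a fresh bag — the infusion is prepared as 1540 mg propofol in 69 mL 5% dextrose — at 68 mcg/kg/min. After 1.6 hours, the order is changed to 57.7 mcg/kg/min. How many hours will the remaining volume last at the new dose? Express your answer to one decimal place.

Initial rate:
Dose = 68 mcg/kg/min × 93.5 kg = 6358 mcg/min
6358 mcg/min × 60 min/hr = 381480 mcg/hr
Concentration = 1540 mg ÷ 69 mL = 22.31884 mg/mL = 22318.84 mcg/mL
Rate = 381480 mcg/hr ÷ 22318.84 mcg/mL = 17.09229 mL/hr
Volume infused so far = 17.09229 mL/hr × 1.6 hr = 27.34766 mL
Volume remaining = 69 − 27.34766 = 41.65234 mL
New rate:
Dose = 57.7 mcg/kg/min × 93.5 kg = 5394.95 mcg/min
5394.95 mcg/min × 60 min/hr = 323697 mcg/hr
Rate = 323697 mcg/hr ÷ 22318.84 mcg/mL = 14.50331 mL/hr
Time remaining = 41.65234 mL ÷ 14.50331 mL/hr = 2.87192 hr

2.9 hours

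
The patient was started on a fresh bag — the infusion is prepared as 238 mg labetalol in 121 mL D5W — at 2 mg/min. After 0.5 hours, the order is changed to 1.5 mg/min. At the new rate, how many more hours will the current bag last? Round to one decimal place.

2.0 hours

Initial rate:
2 mg/min × 60 min/hr = 120 mg/hr
Concentration = 238 mg ÷ 121 mL = 1.966942 mg/mL
Rate = 120 mg/hr ÷ 1.966942 mg/mL = 61.0084 mL/hr
Volume infused so far = 61.0084 mL/hr × 0.5 hr = 30.5042 mL
Volume remaining = 121 − 30.5042 = 90.4958 mL
New rate:
1.5 mg/min × 60 min/hr = 90 mg/hr
Rate = 90 mg/hr ÷ 1.966942 mg/mL = 45.7563 mL/hr
Time remaining = 90.4958 mL ÷ 45.7563 mL/hr = 1.977778 hr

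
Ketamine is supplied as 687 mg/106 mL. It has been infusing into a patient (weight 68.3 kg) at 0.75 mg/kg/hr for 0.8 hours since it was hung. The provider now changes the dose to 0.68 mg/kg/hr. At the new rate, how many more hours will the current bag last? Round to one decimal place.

Initial rate:
Dose = 0.75 mg/kg/hr × 68.3 kg = 51.225 mg/hr
Concentration = 687 mg ÷ 106 mL = 6.481132 mg/mL
Rate = 51.225 mg/hr ÷ 6.481132 mg/mL = 7.903712 mL/hr
Volume infused so far = 7.903712 mL/hr × 0.8 hr = 6.322969 mL
Volume remaining = 106 − 6.322969 = 99.67703 mL
New rate:
Dose = 0.68 mg/kg/hr × 68.3 kg = 46.444 mg/hr
Rate = 46.444 mg/hr ÷ 6.481132 mg/mL = 7.166032 mL/hr
Time remaining = 99.67703 mL ÷ 7.166032 mL/hr = 13.90965 hr

13.9 hours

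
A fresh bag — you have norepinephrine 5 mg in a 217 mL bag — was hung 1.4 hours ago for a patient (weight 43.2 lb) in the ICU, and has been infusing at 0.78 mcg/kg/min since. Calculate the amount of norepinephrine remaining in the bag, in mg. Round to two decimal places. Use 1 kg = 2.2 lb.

Weight = 43.2 lb ÷ 2.2 lb/kg = 19.63636 kg
Dose = 0.78 mcg/kg/min × 19.63636 kg = 15.31636 mcg/min
15.31636 mcg/min × 60 min/hr = 918.9818 mcg/hr
Concentration = 5 mg ÷ 217 mL = 0.02304147 mg/mL = 23.04147 mcg/mL
Rate = 918.9818 mcg/hr ÷ 23.04147 mcg/mL = 39.88381 mL/hr
Volume infused = 39.88381 mL/hr × 1.4 hr = 55.83734 mL
Volume remaining = 217 − 55.83734 = 161.1627 mL
Drug remaining = 161.1627 mL × 23.04147 mcg/mL = 3713.425 mcg = 3.713425 mg

3.71 mg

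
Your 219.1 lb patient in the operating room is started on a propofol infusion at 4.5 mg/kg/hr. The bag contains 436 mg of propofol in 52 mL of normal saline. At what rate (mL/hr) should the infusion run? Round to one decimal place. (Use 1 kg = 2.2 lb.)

53.5 mL/hr

Weight = 219.1 lb ÷ 2.2 lb/kg = 99.59091 kg
Dose = 4.5 mg/kg/hr × 99.59091 kg = 448.1591 mg/hr
Concentration = 436 mg ÷ 52 mL = 8.384615 mg/mL
Rate = 448.1591 mg/hr ÷ 8.384615 mg/mL = 53.45017 mL/hr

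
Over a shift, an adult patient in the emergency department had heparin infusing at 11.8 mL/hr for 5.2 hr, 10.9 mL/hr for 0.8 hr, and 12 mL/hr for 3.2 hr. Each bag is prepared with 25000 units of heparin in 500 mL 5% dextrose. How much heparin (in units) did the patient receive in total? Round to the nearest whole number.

5424 units

Concentration = 25000 units ÷ 500 mL = 50 units/mL
Stage 1: 11.8 mL/hr × 5.2 hr = 61.36 mL → 61.36 mL × 50 units/mL = 3068 units
Stage 2: 10.9 mL/hr × 0.8 hr = 8.72 mL → 8.72 mL × 50 units/mL = 436 units
Stage 3: 12 mL/hr × 3.2 hr = 38.4 mL → 38.4 mL × 50 units/mL = 1920 units
Total = 3068 + 436 + 1920 = 5424 units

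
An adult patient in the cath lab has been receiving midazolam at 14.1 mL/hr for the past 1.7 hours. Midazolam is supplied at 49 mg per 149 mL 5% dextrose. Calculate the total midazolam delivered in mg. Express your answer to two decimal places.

Concentration = 49 mg ÷ 149 mL = 0.3288591 mg/mL
Drug rate = 14.1 mL/hr × 0.3288591 mg/mL = 4.636913 mg/hr
Total = 4.636913 mg/hr × 1.7 hr = 7.882752 mg

7.88 mg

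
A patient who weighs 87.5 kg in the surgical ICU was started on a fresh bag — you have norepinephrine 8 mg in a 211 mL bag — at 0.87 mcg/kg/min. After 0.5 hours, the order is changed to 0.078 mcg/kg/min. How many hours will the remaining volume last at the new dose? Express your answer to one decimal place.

Initial rate:
Dose = 0.87 mcg/kg/min × 87.5 kg = 76.125 mcg/min
76.125 mcg/min × 60 min/hr = 4567.5 mcg/hr
Concentration = 8 mg ÷ 211 mL = 0.03791469 mg/mL = 37.91469 mcg/mL
Rate = 4567.5 mcg/hr ÷ 37.91469 mcg/mL = 120.4678 mL/hr
Volume infused so far = 120.4678 mL/hr × 0.5 hr = 60.23391 mL
Volume remaining = 211 − 60.23391 = 150.7661 mL
New rate:
Dose = 0.078 mcg/kg/min × 87.5 kg = 6.825 mcg/min
6.825 mcg/min × 60 min/hr = 409.5 mcg/hr
Rate = 409.5 mcg/hr ÷ 37.91469 mcg/mL = 10.80056 mL/hr
Time remaining = 150.7661 mL ÷ 10.80056 mL/hr = 13.9591 hr

14.0 hours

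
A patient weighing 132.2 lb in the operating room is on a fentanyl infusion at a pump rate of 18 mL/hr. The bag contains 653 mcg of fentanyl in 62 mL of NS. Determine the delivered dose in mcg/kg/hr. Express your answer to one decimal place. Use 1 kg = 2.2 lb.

Weight = 132.2 lb ÷ 2.2 lb/kg = 60.09091 kg
Concentration = 653 mcg ÷ 62 mL = 10.53226 mcg/mL
Drug rate = 18 mL/hr × 10.53226 mcg/mL = 189.5806 mcg/hr
189.5806 mcg/hr ÷ 60.09091 kg = 3.154897 mcg/kg/hr

3.2 mcg/kg/hr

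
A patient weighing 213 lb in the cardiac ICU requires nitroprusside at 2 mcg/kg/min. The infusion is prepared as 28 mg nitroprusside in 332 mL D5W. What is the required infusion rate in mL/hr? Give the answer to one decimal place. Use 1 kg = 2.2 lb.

137.8 mL/hr

Weight = 213 lb ÷ 2.2 lb/kg = 96.81818 kg
Dose = 2 mcg/kg/min × 96.81818 kg = 193.6364 mcg/min
193.6364 mcg/min × 60 min/hr = 11618.18 mcg/hr
Concentration = 28 mg ÷ 332 mL = 0.08433735 mg/mL = 84.33735 mcg/mL
Rate = 11618.18 mcg/hr ÷ 84.33735 mcg/mL = 137.7584 mL/hr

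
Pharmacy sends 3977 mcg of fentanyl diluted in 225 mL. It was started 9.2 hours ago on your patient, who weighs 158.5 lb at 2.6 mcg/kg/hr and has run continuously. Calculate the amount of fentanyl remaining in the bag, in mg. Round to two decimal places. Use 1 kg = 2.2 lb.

2.25 mg

Weight = 158.5 lb ÷ 2.2 lb/kg = 72.04545 kg
Dose = 2.6 mcg/kg/hr × 72.04545 kg = 187.3182 mcg/hr
Concentration = 3977 mcg ÷ 225 mL = 17.67556 mcg/mL
Rate = 187.3182 mcg/hr ÷ 17.67556 mcg/mL = 10.59758 mL/hr
Volume infused = 10.59758 mL/hr × 9.2 hr = 97.49777 mL
Volume remaining = 225 − 97.49777 = 127.5022 mL
Drug remaining = 127.5022 mL × 17.67556 mcg/mL = 2253.673 mcg = 2.253673 mg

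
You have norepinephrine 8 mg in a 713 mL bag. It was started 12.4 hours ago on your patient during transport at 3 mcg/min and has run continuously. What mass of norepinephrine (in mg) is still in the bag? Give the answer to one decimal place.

5.8 mg

3 mcg/min × 60 min/hr = 180 mcg/hr
Concentration = 8 mg ÷ 713 mL = 0.0112202 mg/mL = 11.2202 mcg/mL
Rate = 180 mcg/hr ÷ 11.2202 mcg/mL = 16.0425 mL/hr
Volume infused = 16.0425 mL/hr × 12.4 hr = 198.927 mL
Volume remaining = 713 − 198.927 = 514.073 mL
Drug remaining = 514.073 mL × 11.2202 mcg/mL = 5768 mcg = 5.768 mg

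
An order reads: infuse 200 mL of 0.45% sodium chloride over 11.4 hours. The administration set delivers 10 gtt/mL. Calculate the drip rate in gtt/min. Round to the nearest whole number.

200 mL ÷ (11.4 hr × 60 = 684 min) = 0.2923977 mL/min
0.2923977 mL/min × 10 gtt/mL = 2.923977 gtt/min

3 gtt/min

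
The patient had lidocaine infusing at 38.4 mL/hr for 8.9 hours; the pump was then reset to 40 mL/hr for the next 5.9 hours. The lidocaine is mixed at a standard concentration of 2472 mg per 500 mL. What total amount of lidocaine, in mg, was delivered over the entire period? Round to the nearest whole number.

Concentration = 2472 mg ÷ 500 mL = 4.944 mg/mL
Stage 1: 38.4 mL/hr × 8.9 hr = 341.76 mL → 341.76 mL × 4.944 mg/mL = 1689.661 mg
Stage 2: 40 mL/hr × 5.9 hr = 236 mL → 236 mL × 4.944 mg/mL = 1166.784 mg
Total = 1689.661 + 1166.784 = 2856.445 mg

2856 mg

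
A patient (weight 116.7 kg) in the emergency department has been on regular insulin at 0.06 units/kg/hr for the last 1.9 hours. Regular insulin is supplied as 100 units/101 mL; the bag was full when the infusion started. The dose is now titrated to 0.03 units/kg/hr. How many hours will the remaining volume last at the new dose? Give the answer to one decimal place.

Initial rate:
Dose = 0.06 units/kg/hr × 116.7 kg = 7.002 units/hr
Concentration = 100 units ÷ 101 mL = 0.990099 units/mL
Rate = 7.002 units/hr ÷ 0.990099 units/mL = 7.07202 mL/hr
Volume infused so far = 7.07202 mL/hr × 1.9 hr = 13.43684 mL
Volume remaining = 101 − 13.43684 = 87.56316 mL
New rate:
Dose = 0.03 units/kg/hr × 116.7 kg = 3.501 units/hr
Rate = 3.501 units/hr ÷ 0.990099 units/mL = 3.53601 mL/hr
Time remaining = 87.56316 mL ÷ 3.53601 mL/hr = 24.76327 hr

24.8 hours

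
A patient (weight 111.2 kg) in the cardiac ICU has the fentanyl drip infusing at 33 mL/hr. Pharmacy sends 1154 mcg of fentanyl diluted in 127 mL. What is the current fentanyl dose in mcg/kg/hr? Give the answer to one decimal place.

2.7 mcg/kg/hr

Concentration = 1154 mcg ÷ 127 mL = 9.086614 mcg/mL
Drug rate = 33 mL/hr × 9.086614 mcg/mL = 299.8583 mcg/hr
299.8583 mcg/hr ÷ 111.2 kg = 2.696567 mcg/kg/hr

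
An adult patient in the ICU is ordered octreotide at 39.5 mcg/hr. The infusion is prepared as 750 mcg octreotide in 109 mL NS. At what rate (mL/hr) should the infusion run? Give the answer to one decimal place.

5.7 mL/hr

Concentration = 750 mcg ÷ 109 mL = 6.880734 mcg/mL
Rate = 39.5 mcg/hr ÷ 6.880734 mcg/mL = 5.740667 mL/hr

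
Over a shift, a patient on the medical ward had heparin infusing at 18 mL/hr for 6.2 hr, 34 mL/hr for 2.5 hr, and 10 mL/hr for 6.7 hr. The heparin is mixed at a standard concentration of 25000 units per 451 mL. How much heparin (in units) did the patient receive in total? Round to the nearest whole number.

14612 units

Concentration = 25000 units ÷ 451 mL = 55.43237 units/mL
Stage 1: 18 mL/hr × 6.2 hr = 111.6 mL → 111.6 mL × 55.43237 units/mL = 6186.253 units
Stage 2: 34 mL/hr × 2.5 hr = 85 mL → 85 mL × 55.43237 units/mL = 4711.752 units
Stage 3: 10 mL/hr × 6.7 hr = 67 mL → 67 mL × 55.43237 units/mL = 3713.969 units
Total = 6186.253 + 4711.752 + 3713.969 = 14611.97 units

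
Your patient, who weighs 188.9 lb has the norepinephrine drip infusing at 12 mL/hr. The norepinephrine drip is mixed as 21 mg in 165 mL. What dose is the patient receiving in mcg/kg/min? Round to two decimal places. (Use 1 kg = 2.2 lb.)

Weight = 188.9 lb ÷ 2.2 lb/kg = 85.86364 kg
Concentration = 21 mg ÷ 165 mL = 0.1272727 mg/mL = 127.2727 mcg/mL
Drug rate = 12 mL/hr × 127.2727 mcg/mL = 1527.273 mcg/hr
1527.273 mcg/hr ÷ 60 min/hr = 25.45455 mcg/min
25.45455 mcg/min ÷ 85.86364 kg = 0.2964531 mcg/kg/min

0.30 mcg/kg/min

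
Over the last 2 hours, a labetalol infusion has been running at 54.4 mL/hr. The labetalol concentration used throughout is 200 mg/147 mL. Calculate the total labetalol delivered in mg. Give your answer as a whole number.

148 mg

Concentration = 200 mg ÷ 147 mL = 1.360544 mg/mL
Drug rate = 54.4 mL/hr × 1.360544 mg/mL = 74.01361 mg/hr
Total = 74.01361 mg/hr × 2 hr = 148.0272 mg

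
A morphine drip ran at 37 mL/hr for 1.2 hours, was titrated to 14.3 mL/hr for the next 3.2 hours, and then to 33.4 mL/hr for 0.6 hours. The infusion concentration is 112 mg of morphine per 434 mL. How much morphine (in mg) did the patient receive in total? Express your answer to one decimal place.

28.4 mg

Concentration = 112 mg ÷ 434 mL = 0.2580645 mg/mL
Stage 1: 37 mL/hr × 1.2 hr = 44.4 mL → 44.4 mL × 0.2580645 mg/mL = 11.45806 mg
Stage 2: 14.3 mL/hr × 3.2 hr = 45.76 mL → 45.76 mL × 0.2580645 mg/mL = 11.80903 mg
Stage 3: 33.4 mL/hr × 0.6 hr = 20.04 mL → 20.04 mL × 0.2580645 mg/mL = 5.171613 mg
Total = 11.45806 + 11.80903 + 5.171613 = 28.43871 mg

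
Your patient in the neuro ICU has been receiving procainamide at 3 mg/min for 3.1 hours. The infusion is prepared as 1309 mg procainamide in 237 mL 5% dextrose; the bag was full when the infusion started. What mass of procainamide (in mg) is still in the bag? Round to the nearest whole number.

3 mg/min × 60 min/hr = 180 mg/hr
Concentration = 1309 mg ÷ 237 mL = 5.523207 mg/mL
Rate = 180 mg/hr ÷ 5.523207 mg/mL = 32.58976 mL/hr
Volume infused = 32.58976 mL/hr × 3.1 hr = 101.0283 mL
Volume remaining = 237 − 101.0283 = 135.9717 mL
Drug remaining = 135.9717 mL × 5.523207 mg/mL = 751 mg

751 mg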